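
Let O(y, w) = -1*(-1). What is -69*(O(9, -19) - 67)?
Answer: 4554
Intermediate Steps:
O(y, w) = 1
-69*(O(9, -19) - 67) = -69*(1 - 67) = -69*(-66) = 4554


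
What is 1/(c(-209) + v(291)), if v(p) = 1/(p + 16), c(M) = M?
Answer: -307/64162 ≈ -0.0047848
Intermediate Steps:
v(p) = 1/(16 + p)
1/(c(-209) + v(291)) = 1/(-209 + 1/(16 + 291)) = 1/(-209 + 1/307) = 1/(-64162/307) = -307/64162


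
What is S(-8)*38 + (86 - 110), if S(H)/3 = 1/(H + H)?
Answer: -249/8 ≈ -31.125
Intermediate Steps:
S(H) = 3/(2*H) (S(H) = 3/(H + H) = 3/((2*H)) = 3*(1/(2*H)) = 3/(2*H))
S(-8)*38 + (86 - 110) = ((3/2)/(-8))*38 + (86 - 110) = ((3/2)*(-⅛))*38 - 24 = -3/16*38 - 24 = -57/8 - 24 = -249/8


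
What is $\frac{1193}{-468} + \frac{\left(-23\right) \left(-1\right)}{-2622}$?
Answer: $- \frac{22745}{8892} \approx -2.5579$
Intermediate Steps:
$\frac{1193}{-468} + \frac{\left(-23\right) \left(-1\right)}{-2622} = 1193 \left(- \frac{1}{468}\right) + 23 \left(- \frac{1}{2622}\right) = - \frac{1193}{468} - \frac{1}{114} = - \frac{22745}{8892}$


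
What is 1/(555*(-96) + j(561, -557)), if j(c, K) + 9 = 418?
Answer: -1/52871 ≈ -1.8914e-5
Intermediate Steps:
j(c, K) = 409 (j(c, K) = -9 + 418 = 409)
1/(555*(-96) + j(561, -557)) = 1/(555*(-96) + 409) = 1/(-53280 + 409) = 1/(-52871) = -1/52871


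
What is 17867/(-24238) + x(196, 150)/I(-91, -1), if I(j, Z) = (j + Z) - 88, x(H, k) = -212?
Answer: 480599/1090710 ≈ 0.44063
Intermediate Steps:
I(j, Z) = -88 + Z + j (I(j, Z) = (Z + j) - 88 = -88 + Z + j)
17867/(-24238) + x(196, 150)/I(-91, -1) = 17867/(-24238) - 212/(-88 - 1 - 91) = 17867*(-1/24238) - 212/(-180) = -17867/24238 - 212*(-1/180) = -17867/24238 + 53/45 = 480599/1090710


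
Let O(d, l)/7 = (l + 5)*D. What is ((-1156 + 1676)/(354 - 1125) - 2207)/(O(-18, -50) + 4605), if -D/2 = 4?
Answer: -1702117/5493375 ≈ -0.30985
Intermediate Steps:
D = -8 (D = -2*4 = -8)
O(d, l) = -280 - 56*l (O(d, l) = 7*((l + 5)*(-8)) = 7*((5 + l)*(-8)) = 7*(-40 - 8*l) = -280 - 56*l)
((-1156 + 1676)/(354 - 1125) - 2207)/(O(-18, -50) + 4605) = ((-1156 + 1676)/(354 - 1125) - 2207)/((-280 - 56*(-50)) + 4605) = (520/(-771) - 2207)/((-280 + 2800) + 4605) = (520*(-1/771) - 2207)/(2520 + 4605) = (-520/771 - 2207)/7125 = -1702117/771*1/7125 = -1702117/5493375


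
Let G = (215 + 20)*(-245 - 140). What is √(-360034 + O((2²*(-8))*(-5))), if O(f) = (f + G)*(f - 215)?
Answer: √4607291 ≈ 2146.5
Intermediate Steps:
G = -90475 (G = 235*(-385) = -90475)
O(f) = (-90475 + f)*(-215 + f) (O(f) = (f - 90475)*(f - 215) = (-90475 + f)*(-215 + f))
√(-360034 + O((2²*(-8))*(-5))) = √(-360034 + (19452125 + ((2²*(-8))*(-5))² - 90690*2²*(-8)*(-5))) = √(-360034 + (19452125 + ((4*(-8))*(-5))² - 90690*4*(-8)*(-5))) = √(-360034 + (19452125 + (-32*(-5))² - (-2902080)*(-5))) = √(-360034 + (19452125 + 160² - 90690*160)) = √(-360034 + (19452125 + 25600 - 14510400)) = √(-360034 + 4967325) = √4607291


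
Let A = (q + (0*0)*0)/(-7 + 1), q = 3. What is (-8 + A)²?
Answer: 289/4 ≈ 72.250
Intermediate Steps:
A = -½ (A = (3 + (0*0)*0)/(-7 + 1) = (3 + 0*0)/(-6) = (3 + 0)*(-⅙) = 3*(-⅙) = -½ ≈ -0.50000)
(-8 + A)² = (-8 - ½)² = (-17/2)² = 289/4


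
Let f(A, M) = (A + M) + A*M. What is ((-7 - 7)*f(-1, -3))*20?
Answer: 280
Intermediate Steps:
f(A, M) = A + M + A*M
((-7 - 7)*f(-1, -3))*20 = ((-7 - 7)*(-1 - 3 - 1*(-3)))*20 = -14*(-1 - 3 + 3)*20 = -14*(-1)*20 = 14*20 = 280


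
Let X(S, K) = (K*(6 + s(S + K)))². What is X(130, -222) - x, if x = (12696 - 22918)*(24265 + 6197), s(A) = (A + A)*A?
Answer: 14133008767668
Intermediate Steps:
s(A) = 2*A² (s(A) = (2*A)*A = 2*A²)
X(S, K) = K²*(6 + 2*(K + S)²)² (X(S, K) = (K*(6 + 2*(S + K)²))² = (K*(6 + 2*(K + S)²))² = K²*(6 + 2*(K + S)²)²)
x = -311382564 (x = -10222*30462 = -311382564)
X(130, -222) - x = 4*(-222)²*(3 + (-222 + 130)²)² - 1*(-311382564) = 4*49284*(3 + (-92)²)² + 311382564 = 4*49284*(3 + 8464)² + 311382564 = 4*49284*8467² + 311382564 = 4*49284*71690089 + 311382564 = 14132697385104 + 311382564 = 14133008767668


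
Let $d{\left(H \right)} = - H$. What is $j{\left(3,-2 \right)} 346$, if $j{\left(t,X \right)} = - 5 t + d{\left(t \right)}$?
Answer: $-6228$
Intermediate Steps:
$j{\left(t,X \right)} = - 6 t$ ($j{\left(t,X \right)} = - 5 t - t = - 6 t$)
$j{\left(3,-2 \right)} 346 = \left(-6\right) 3 \cdot 346 = \left(-18\right) 346 = -6228$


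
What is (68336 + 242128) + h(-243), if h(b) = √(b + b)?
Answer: 310464 + 9*I*√6 ≈ 3.1046e+5 + 22.045*I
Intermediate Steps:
h(b) = √2*√b (h(b) = √(2*b) = √2*√b)
(68336 + 242128) + h(-243) = (68336 + 242128) + √2*√(-243) = 310464 + √2*(9*I*√3) = 310464 + 9*I*√6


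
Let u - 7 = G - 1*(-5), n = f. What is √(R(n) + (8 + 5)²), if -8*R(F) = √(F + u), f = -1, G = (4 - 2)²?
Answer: √(2704 - 2*√15)/4 ≈ 12.981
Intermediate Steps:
G = 4 (G = 2² = 4)
n = -1
u = 16 (u = 7 + (4 - 1*(-5)) = 7 + (4 + 5) = 7 + 9 = 16)
R(F) = -√(16 + F)/8 (R(F) = -√(F + 16)/8 = -√(16 + F)/8)
√(R(n) + (8 + 5)²) = √(-√(16 - 1)/8 + (8 + 5)²) = √(-√15/8 + 13²) = √(-√15/8 + 169) = √(169 - √15/8)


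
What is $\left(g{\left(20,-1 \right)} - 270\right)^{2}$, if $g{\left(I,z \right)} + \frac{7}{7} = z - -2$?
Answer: $72900$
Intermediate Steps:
$g{\left(I,z \right)} = 1 + z$ ($g{\left(I,z \right)} = -1 + \left(z - -2\right) = -1 + \left(z + 2\right) = -1 + \left(2 + z\right) = 1 + z$)
$\left(g{\left(20,-1 \right)} - 270\right)^{2} = \left(\left(1 - 1\right) - 270\right)^{2} = \left(0 - 270\right)^{2} = \left(-270\right)^{2} = 72900$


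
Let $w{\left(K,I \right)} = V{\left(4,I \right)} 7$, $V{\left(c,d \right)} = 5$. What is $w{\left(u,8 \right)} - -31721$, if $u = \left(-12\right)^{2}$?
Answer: $31756$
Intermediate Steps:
$u = 144$
$w{\left(K,I \right)} = 35$ ($w{\left(K,I \right)} = 5 \cdot 7 = 35$)
$w{\left(u,8 \right)} - -31721 = 35 - -31721 = 35 + 31721 = 31756$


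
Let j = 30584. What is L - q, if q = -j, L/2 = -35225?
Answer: -39866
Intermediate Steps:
L = -70450 (L = 2*(-35225) = -70450)
q = -30584 (q = -1*30584 = -30584)
L - q = -70450 - 1*(-30584) = -70450 + 30584 = -39866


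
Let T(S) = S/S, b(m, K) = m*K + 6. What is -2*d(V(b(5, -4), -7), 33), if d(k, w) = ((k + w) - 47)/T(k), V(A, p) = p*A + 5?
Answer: -178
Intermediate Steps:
b(m, K) = 6 + K*m (b(m, K) = K*m + 6 = 6 + K*m)
T(S) = 1
V(A, p) = 5 + A*p (V(A, p) = A*p + 5 = 5 + A*p)
d(k, w) = -47 + k + w (d(k, w) = ((k + w) - 47)/1 = (-47 + k + w)*1 = -47 + k + w)
-2*d(V(b(5, -4), -7), 33) = -2*(-47 + (5 + (6 - 4*5)*(-7)) + 33) = -2*(-47 + (5 + (6 - 20)*(-7)) + 33) = -2*(-47 + (5 - 14*(-7)) + 33) = -2*(-47 + (5 + 98) + 33) = -2*(-47 + 103 + 33) = -2*89 = -178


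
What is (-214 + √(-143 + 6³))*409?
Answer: -87526 + 409*√73 ≈ -84032.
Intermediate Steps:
(-214 + √(-143 + 6³))*409 = (-214 + √(-143 + 216))*409 = (-214 + √73)*409 = -87526 + 409*√73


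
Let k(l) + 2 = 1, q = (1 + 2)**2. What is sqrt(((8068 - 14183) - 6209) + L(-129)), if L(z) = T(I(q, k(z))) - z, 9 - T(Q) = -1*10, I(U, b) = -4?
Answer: 4*I*sqrt(761) ≈ 110.34*I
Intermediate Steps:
q = 9 (q = 3**2 = 9)
k(l) = -1 (k(l) = -2 + 1 = -1)
T(Q) = 19 (T(Q) = 9 - (-1)*10 = 9 - 1*(-10) = 9 + 10 = 19)
L(z) = 19 - z
sqrt(((8068 - 14183) - 6209) + L(-129)) = sqrt(((8068 - 14183) - 6209) + (19 - 1*(-129))) = sqrt((-6115 - 6209) + (19 + 129)) = sqrt(-12324 + 148) = sqrt(-12176) = 4*I*sqrt(761)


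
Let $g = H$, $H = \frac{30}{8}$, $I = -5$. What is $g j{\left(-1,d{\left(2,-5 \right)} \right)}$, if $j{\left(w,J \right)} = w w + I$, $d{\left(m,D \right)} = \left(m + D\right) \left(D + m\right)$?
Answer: $-15$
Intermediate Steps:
$H = \frac{15}{4}$ ($H = 30 \cdot \frac{1}{8} = \frac{15}{4} \approx 3.75$)
$d{\left(m,D \right)} = \left(D + m\right)^{2}$ ($d{\left(m,D \right)} = \left(D + m\right) \left(D + m\right) = \left(D + m\right)^{2}$)
$g = \frac{15}{4} \approx 3.75$
$j{\left(w,J \right)} = -5 + w^{2}$ ($j{\left(w,J \right)} = w w - 5 = w^{2} - 5 = -5 + w^{2}$)
$g j{\left(-1,d{\left(2,-5 \right)} \right)} = \frac{15 \left(-5 + \left(-1\right)^{2}\right)}{4} = \frac{15 \left(-5 + 1\right)}{4} = \frac{15}{4} \left(-4\right) = -15$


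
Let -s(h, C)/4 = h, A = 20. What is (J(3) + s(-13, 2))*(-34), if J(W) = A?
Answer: -2448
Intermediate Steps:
s(h, C) = -4*h
J(W) = 20
(J(3) + s(-13, 2))*(-34) = (20 - 4*(-13))*(-34) = (20 + 52)*(-34) = 72*(-34) = -2448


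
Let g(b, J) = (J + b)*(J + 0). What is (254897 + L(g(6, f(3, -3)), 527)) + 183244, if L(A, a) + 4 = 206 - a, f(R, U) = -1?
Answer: 437816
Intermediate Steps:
g(b, J) = J*(J + b) (g(b, J) = (J + b)*J = J*(J + b))
L(A, a) = 202 - a (L(A, a) = -4 + (206 - a) = 202 - a)
(254897 + L(g(6, f(3, -3)), 527)) + 183244 = (254897 + (202 - 1*527)) + 183244 = (254897 + (202 - 527)) + 183244 = (254897 - 325) + 183244 = 254572 + 183244 = 437816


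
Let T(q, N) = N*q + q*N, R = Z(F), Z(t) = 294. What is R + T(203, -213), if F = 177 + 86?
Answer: -86184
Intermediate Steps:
F = 263
R = 294
T(q, N) = 2*N*q (T(q, N) = N*q + N*q = 2*N*q)
R + T(203, -213) = 294 + 2*(-213)*203 = 294 - 86478 = -86184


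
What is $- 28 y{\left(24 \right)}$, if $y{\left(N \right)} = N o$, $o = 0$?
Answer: $0$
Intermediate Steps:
$y{\left(N \right)} = 0$ ($y{\left(N \right)} = N 0 = 0$)
$- 28 y{\left(24 \right)} = \left(-28\right) 0 = 0$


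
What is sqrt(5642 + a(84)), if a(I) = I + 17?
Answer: sqrt(5743) ≈ 75.783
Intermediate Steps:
a(I) = 17 + I
sqrt(5642 + a(84)) = sqrt(5642 + (17 + 84)) = sqrt(5642 + 101) = sqrt(5743)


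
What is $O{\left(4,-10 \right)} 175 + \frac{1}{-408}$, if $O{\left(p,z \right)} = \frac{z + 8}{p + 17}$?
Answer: $- \frac{2267}{136} \approx -16.669$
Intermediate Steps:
$O{\left(p,z \right)} = \frac{8 + z}{17 + p}$
$O{\left(4,-10 \right)} 175 + \frac{1}{-408} = \frac{8 - 10}{17 + 4} \cdot 175 + \frac{1}{-408} = \frac{1}{21} \left(-2\right) 175 - \frac{1}{408} = \left(- \frac{2}{21}\right) 175 - \frac{1}{408} = - \frac{50}{3} - \frac{1}{408} = - \frac{2267}{136}$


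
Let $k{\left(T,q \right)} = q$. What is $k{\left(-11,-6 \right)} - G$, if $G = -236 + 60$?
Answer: $170$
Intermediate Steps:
$G = -176$
$k{\left(-11,-6 \right)} - G = -6 - -176 = -6 + 176 = 170$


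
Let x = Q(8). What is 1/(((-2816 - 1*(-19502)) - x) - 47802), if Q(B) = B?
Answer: -1/31124 ≈ -3.2130e-5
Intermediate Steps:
x = 8
1/(((-2816 - 1*(-19502)) - x) - 47802) = 1/(((-2816 - 1*(-19502)) - 1*8) - 47802) = 1/(((-2816 + 19502) - 8) - 47802) = 1/((16686 - 8) - 47802) = 1/(16678 - 47802) = 1/(-31124) = -1/31124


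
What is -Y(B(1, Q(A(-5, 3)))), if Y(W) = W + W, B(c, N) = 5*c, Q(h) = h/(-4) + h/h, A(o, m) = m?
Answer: -10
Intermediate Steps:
Q(h) = 1 - h/4 (Q(h) = h*(-¼) + 1 = -h/4 + 1 = 1 - h/4)
Y(W) = 2*W
-Y(B(1, Q(A(-5, 3)))) = -2*5*1 = -2*5 = -1*10 = -10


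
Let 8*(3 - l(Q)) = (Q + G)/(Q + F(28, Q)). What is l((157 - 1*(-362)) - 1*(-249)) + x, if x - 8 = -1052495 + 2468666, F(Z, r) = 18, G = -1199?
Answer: 8904952847/6288 ≈ 1.4162e+6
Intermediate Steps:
l(Q) = 3 - (-1199 + Q)/(8*(18 + Q)) (l(Q) = 3 - (Q - 1199)/(8*(Q + 18)) = 3 - (-1199 + Q)/(8*(18 + Q)))
x = 1416179 (x = 8 + (-1052495 + 2468666) = 8 + 1416171 = 1416179)
l((157 - 1*(-362)) - 1*(-249)) + x = (1631 + 23*((157 - 1*(-362)) - 1*(-249)))/(8*(18 + ((157 - 1*(-362)) - 1*(-249)))) + 1416179 = (1631 + 23*((157 + 362) + 249))/(8*(18 + ((157 + 362) + 249))) + 1416179 = (1631 + 23*(519 + 249))/(8*(18 + (519 + 249))) + 1416179 = (1631 + 23*768)/(8*(18 + 768)) + 1416179 = (1/8)*(1631 + 17664)/786 + 1416179 = (1/8)*(1/786)*19295 + 1416179 = 19295/6288 + 1416179 = 8904952847/6288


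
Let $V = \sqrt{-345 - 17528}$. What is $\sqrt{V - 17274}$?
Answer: $\sqrt{-17274 + i \sqrt{17873}} \approx 0.5086 + 131.43 i$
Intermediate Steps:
$V = i \sqrt{17873}$ ($V = \sqrt{-17873} = i \sqrt{17873} \approx 133.69 i$)
$\sqrt{V - 17274} = \sqrt{i \sqrt{17873} - 17274} = \sqrt{-17274 + i \sqrt{17873}}$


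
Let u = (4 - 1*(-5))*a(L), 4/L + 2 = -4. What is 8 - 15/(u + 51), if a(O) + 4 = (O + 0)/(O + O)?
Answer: 94/13 ≈ 7.2308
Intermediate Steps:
L = -2/3 (L = 4/(-2 - 4) = 4/(-6) = 4*(-1/6) = -2/3 ≈ -0.66667)
a(O) = -7/2 (a(O) = -4 + (O + 0)/(O + O) = -4 + O/((2*O)) = -4 + O*(1/(2*O)) = -4 + 1/2 = -7/2)
u = -63/2 (u = (4 - 1*(-5))*(-7/2) = (4 + 5)*(-7/2) = 9*(-7/2) = -63/2 ≈ -31.500)
8 - 15/(u + 51) = 8 - 15/(-63/2 + 51) = 8 - 15/39/2 = 8 - 15*2/39 = 8 - 10/13 = 94/13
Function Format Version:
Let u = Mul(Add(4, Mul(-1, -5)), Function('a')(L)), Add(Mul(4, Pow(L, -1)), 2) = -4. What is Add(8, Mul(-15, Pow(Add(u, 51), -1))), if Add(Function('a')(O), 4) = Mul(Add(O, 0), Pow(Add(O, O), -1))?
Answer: Rational(94, 13) ≈ 7.2308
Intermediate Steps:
L = Rational(-2, 3) (L = Mul(4, Pow(Add(-2, -4), -1)) = Mul(4, Pow(-6, -1)) = Mul(4, Rational(-1, 6)) = Rational(-2, 3) ≈ -0.66667)
Function('a')(O) = Rational(-7, 2) (Function('a')(O) = Add(-4, Mul(Add(O, 0), Pow(Add(O, O), -1))) = Add(-4, Mul(O, Pow(Mul(2, O), -1))) = Add(-4, Mul(O, Mul(Rational(1, 2), Pow(O, -1)))) = Add(-4, Rational(1, 2)) = Rational(-7, 2))
u = Rational(-63, 2) (u = Mul(Add(4, Mul(-1, -5)), Rational(-7, 2)) = Mul(Add(4, 5), Rational(-7, 2)) = Mul(9, Rational(-7, 2)) = Rational(-63, 2) ≈ -31.500)
Add(8, Mul(-15, Pow(Add(u, 51), -1))) = Add(8, Mul(-15, Pow(Add(Rational(-63, 2), 51), -1))) = Add(8, Mul(-15, Pow(Rational(39, 2), -1))) = Add(8, Mul(-15, Rational(2, 39))) = Add(8, Rational(-10, 13)) = Rational(94, 13)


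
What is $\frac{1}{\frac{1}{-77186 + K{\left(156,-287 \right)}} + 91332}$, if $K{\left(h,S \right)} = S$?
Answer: $\frac{77473}{7075764035} \approx 1.0949 \cdot 10^{-5}$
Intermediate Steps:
$\frac{1}{\frac{1}{-77186 + K{\left(156,-287 \right)}} + 91332} = \frac{1}{\frac{1}{-77186 - 287} + 91332} = \frac{1}{\frac{1}{-77473} + 91332} = \frac{1}{- \frac{1}{77473} + 91332} = \frac{1}{\frac{7075764035}{77473}} = \frac{77473}{7075764035}$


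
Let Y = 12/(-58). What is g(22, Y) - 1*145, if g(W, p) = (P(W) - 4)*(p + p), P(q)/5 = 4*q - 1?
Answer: -9377/29 ≈ -323.34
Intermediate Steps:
P(q) = -5 + 20*q (P(q) = 5*(4*q - 1) = 5*(-1 + 4*q) = -5 + 20*q)
Y = -6/29 (Y = 12*(-1/58) = -6/29 ≈ -0.20690)
g(W, p) = 2*p*(-9 + 20*W) (g(W, p) = ((-5 + 20*W) - 4)*(p + p) = (-9 + 20*W)*(2*p) = 2*p*(-9 + 20*W))
g(22, Y) - 1*145 = 2*(-6/29)*(-9 + 20*22) - 1*145 = 2*(-6/29)*(-9 + 440) - 145 = 2*(-6/29)*431 - 145 = -5172/29 - 145 = -9377/29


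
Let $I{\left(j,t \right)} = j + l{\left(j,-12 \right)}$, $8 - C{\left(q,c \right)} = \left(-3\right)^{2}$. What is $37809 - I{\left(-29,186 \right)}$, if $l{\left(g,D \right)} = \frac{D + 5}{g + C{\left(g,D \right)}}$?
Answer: $\frac{1135133}{30} \approx 37838.0$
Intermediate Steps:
$C{\left(q,c \right)} = -1$ ($C{\left(q,c \right)} = 8 - \left(-3\right)^{2} = 8 - 9 = -1$)
$l{\left(g,D \right)} = \frac{5 + D}{-1 + g}$ ($l{\left(g,D \right)} = \frac{D + 5}{g - 1} = \frac{5 + D}{-1 + g}$)
$I{\left(j,t \right)} = j - \frac{7}{-1 + j}$ ($I{\left(j,t \right)} = j + \frac{5 - 12}{-1 + j} = j + \frac{1}{-1 + j} \left(-7\right) = j - \frac{7}{-1 + j}$)
$37809 - I{\left(-29,186 \right)} = 37809 - \frac{-7 - 29 \left(-1 - 29\right)}{-1 - 29} = 37809 - \frac{-7 - -870}{-30} = 37809 - - \frac{-7 + 870}{30} = 37809 - \left(- \frac{1}{30}\right) 863 = 37809 - - \frac{863}{30} = 37809 + \frac{863}{30} = \frac{1135133}{30}$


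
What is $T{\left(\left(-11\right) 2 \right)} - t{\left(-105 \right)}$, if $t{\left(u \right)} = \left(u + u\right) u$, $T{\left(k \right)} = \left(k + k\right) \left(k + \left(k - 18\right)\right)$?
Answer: $-19322$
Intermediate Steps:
$T{\left(k \right)} = 2 k \left(-18 + 2 k\right)$ ($T{\left(k \right)} = 2 k \left(k + \left(-18 + k\right)\right) = 2 k \left(-18 + 2 k\right)$)
$t{\left(u \right)} = 2 u^{2}$ ($t{\left(u \right)} = 2 u u = 2 u^{2}$)
$T{\left(\left(-11\right) 2 \right)} - t{\left(-105 \right)} = 4 \left(\left(-11\right) 2\right) \left(-9 - 22\right) - 2 \left(-105\right)^{2} = 4 \left(-22\right) \left(-9 - 22\right) - 2 \cdot 11025 = 4 \left(-22\right) \left(-31\right) - 22050 = 2728 - 22050 = -19322$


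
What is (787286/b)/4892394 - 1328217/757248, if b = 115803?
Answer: -125417654731560661/71503634911827456 ≈ -1.7540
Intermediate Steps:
(787286/b)/4892394 - 1328217/757248 = (787286/115803)/4892394 - 1328217/757248 = (787286*(1/115803))*(1/4892394) - 1328217*1/757248 = (787286/115803)*(1/4892394) - 442739/252416 = 393643/283276951191 - 442739/252416 = -125417654731560661/71503634911827456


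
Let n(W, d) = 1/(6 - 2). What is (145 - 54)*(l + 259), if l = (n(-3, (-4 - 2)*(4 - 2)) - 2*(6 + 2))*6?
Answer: 29939/2 ≈ 14970.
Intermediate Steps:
n(W, d) = ¼ (n(W, d) = 1/4 = ¼)
l = -189/2 (l = (¼ - 2*(6 + 2))*6 = (¼ - 2*8)*6 = (¼ - 16)*6 = -63/4*6 = -189/2 ≈ -94.500)
(145 - 54)*(l + 259) = (145 - 54)*(-189/2 + 259) = 91*(329/2) = 29939/2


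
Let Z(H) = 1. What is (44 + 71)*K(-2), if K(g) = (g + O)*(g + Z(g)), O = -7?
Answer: 1035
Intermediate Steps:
K(g) = (1 + g)*(-7 + g) (K(g) = (g - 7)*(g + 1) = (-7 + g)*(1 + g) = (1 + g)*(-7 + g))
(44 + 71)*K(-2) = (44 + 71)*(-7 + (-2)**2 - 6*(-2)) = 115*(-7 + 4 + 12) = 115*9 = 1035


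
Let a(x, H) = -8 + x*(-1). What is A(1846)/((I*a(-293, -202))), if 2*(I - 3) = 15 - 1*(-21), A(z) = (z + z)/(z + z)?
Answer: 1/5985 ≈ 0.00016708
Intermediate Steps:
a(x, H) = -8 - x
A(z) = 1 (A(z) = (2*z)/((2*z)) = (2*z)*(1/(2*z)) = 1)
I = 21 (I = 3 + (15 - 1*(-21))/2 = 3 + (15 + 21)/2 = 3 + (1/2)*36 = 3 + 18 = 21)
A(1846)/((I*a(-293, -202))) = 1/(21*(-8 - 1*(-293))) = 1/(21*(-8 + 293)) = 1/(21*285) = 1/5985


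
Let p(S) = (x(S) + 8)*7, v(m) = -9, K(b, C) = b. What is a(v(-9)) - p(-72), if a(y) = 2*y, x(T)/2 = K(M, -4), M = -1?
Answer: -60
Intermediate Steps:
x(T) = -2 (x(T) = 2*(-1) = -2)
p(S) = 42 (p(S) = (-2 + 8)*7 = 6*7 = 42)
a(v(-9)) - p(-72) = 2*(-9) - 1*42 = -18 - 42 = -60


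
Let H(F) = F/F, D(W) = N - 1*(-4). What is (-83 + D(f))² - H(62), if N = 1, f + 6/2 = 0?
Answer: 6083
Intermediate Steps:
f = -3 (f = -3 + 0 = -3)
D(W) = 5 (D(W) = 1 - 1*(-4) = 1 + 4 = 5)
H(F) = 1
(-83 + D(f))² - H(62) = (-83 + 5)² - 1*1 = (-78)² - 1 = 6084 - 1 = 6083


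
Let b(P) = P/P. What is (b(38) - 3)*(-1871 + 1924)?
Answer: -106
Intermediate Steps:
b(P) = 1
(b(38) - 3)*(-1871 + 1924) = (1 - 3)*(-1871 + 1924) = -2*53 = -106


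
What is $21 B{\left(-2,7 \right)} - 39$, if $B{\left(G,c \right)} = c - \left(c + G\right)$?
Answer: $3$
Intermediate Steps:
$B{\left(G,c \right)} = - G$ ($B{\left(G,c \right)} = c - \left(G + c\right) = - G$)
$21 B{\left(-2,7 \right)} - 39 = 21 \left(\left(-1\right) \left(-2\right)\right) - 39 = 21 \cdot 2 - 39 = 42 - 39 = 3$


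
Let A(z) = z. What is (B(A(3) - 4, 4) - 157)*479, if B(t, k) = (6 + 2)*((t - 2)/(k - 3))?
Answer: -86699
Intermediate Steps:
B(t, k) = 8*(-2 + t)/(-3 + k) (B(t, k) = 8*((-2 + t)/(-3 + k)) = 8*(-2 + t)/(-3 + k))
(B(A(3) - 4, 4) - 157)*479 = (8*(-2 + (3 - 4))/(-3 + 4) - 157)*479 = (8*(-2 - 1)/1 - 157)*479 = (8*1*(-3) - 157)*479 = (-24 - 157)*479 = -181*479 = -86699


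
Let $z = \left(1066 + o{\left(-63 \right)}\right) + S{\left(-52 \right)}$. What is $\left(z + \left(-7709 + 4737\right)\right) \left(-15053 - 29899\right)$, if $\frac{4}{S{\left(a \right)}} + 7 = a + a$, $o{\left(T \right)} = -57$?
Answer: $\frac{3264968648}{37} \approx 8.8242 \cdot 10^{7}$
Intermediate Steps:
$S{\left(a \right)} = \frac{4}{-7 + 2 a}$ ($S{\left(a \right)} = \frac{4}{-7 + \left(a + a\right)} = \frac{4}{-7 + 2 a}$)
$z = \frac{111995}{111}$ ($z = \left(1066 - 57\right) + \frac{4}{-7 + 2 \left(-52\right)} = 1009 + \frac{4}{-7 - 104} = 1009 + \frac{4}{-111} = 1009 + 4 \left(- \frac{1}{111}\right) = 1009 - \frac{4}{111} = \frac{111995}{111} \approx 1009.0$)
$\left(z + \left(-7709 + 4737\right)\right) \left(-15053 - 29899\right) = \left(\frac{111995}{111} + \left(-7709 + 4737\right)\right) \left(-15053 - 29899\right) = \left(\frac{111995}{111} - 2972\right) \left(-44952\right) = \left(- \frac{217897}{111}\right) \left(-44952\right) = \frac{3264968648}{37}$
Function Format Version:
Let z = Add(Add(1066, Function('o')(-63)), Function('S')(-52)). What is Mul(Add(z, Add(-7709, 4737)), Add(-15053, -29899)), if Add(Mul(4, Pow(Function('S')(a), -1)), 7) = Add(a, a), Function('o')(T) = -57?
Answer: Rational(3264968648, 37) ≈ 8.8242e+7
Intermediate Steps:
Function('S')(a) = Mul(4, Pow(Add(-7, Mul(2, a)), -1)) (Function('S')(a) = Mul(4, Pow(Add(-7, Add(a, a)), -1)) = Mul(4, Pow(Add(-7, Mul(2, a)), -1)))
z = Rational(111995, 111) (z = Add(Add(1066, -57), Mul(4, Pow(Add(-7, Mul(2, -52)), -1))) = Add(1009, Mul(4, Pow(Add(-7, -104), -1))) = Add(1009, Mul(4, Pow(-111, -1))) = Add(1009, Mul(4, Rational(-1, 111))) = Add(1009, Rational(-4, 111)) = Rational(111995, 111) ≈ 1009.0)
Mul(Add(z, Add(-7709, 4737)), Add(-15053, -29899)) = Mul(Add(Rational(111995, 111), Add(-7709, 4737)), Add(-15053, -29899)) = Mul(Add(Rational(111995, 111), -2972), -44952) = Mul(Rational(-217897, 111), -44952) = Rational(3264968648, 37)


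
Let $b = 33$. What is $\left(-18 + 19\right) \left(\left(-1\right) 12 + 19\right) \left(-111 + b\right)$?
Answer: $-546$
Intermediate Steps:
$\left(-18 + 19\right) \left(\left(-1\right) 12 + 19\right) \left(-111 + b\right) = \left(-18 + 19\right) \left(\left(-1\right) 12 + 19\right) \left(-111 + 33\right) = 1 \left(-12 + 19\right) \left(-78\right) = 1 \cdot 7 \left(-78\right) = 7 \left(-78\right) = -546$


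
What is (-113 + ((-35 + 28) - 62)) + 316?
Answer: 134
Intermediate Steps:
(-113 + ((-35 + 28) - 62)) + 316 = (-113 + (-7 - 62)) + 316 = (-113 - 69) + 316 = -182 + 316 = 134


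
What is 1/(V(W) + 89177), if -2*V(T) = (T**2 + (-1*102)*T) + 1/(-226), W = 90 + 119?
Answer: 452/35253967 ≈ 1.2821e-5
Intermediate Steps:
W = 209
V(T) = 1/452 + 51*T - T**2/2 (V(T) = -((T**2 + (-1*102)*T) + 1/(-226))/2 = -((T**2 - 102*T) - 1/226)/2 = -(-1/226 + T**2 - 102*T)/2 = 1/452 + 51*T - T**2/2)
1/(V(W) + 89177) = 1/((1/452 + 51*209 - 1/2*209**2) + 89177) = 1/((1/452 + 10659 - 1/2*43681) + 89177) = 1/((1/452 + 10659 - 43681/2) + 89177) = 1/(-5054037/452 + 89177) = 1/(35253967/452) = 452/35253967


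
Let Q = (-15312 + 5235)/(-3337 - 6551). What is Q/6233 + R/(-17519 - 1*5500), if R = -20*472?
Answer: 194012378741/472901599392 ≈ 0.41026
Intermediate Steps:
R = -9440
Q = 3359/3296 (Q = -10077/(-9888) = -10077*(-1/9888) = 3359/3296 ≈ 1.0191)
Q/6233 + R/(-17519 - 1*5500) = (3359/3296)/6233 - 9440/(-17519 - 1*5500) = (3359/3296)*(1/6233) - 9440/(-17519 - 5500) = 3359/20543968 - 9440/(-23019) = 3359/20543968 - 9440*(-1/23019) = 3359/20543968 + 9440/23019 = 194012378741/472901599392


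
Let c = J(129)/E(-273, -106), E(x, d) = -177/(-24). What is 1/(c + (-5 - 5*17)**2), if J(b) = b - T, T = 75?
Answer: 59/478332 ≈ 0.00012335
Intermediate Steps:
E(x, d) = 59/8 (E(x, d) = -177*(-1/24) = 59/8)
J(b) = -75 + b (J(b) = b - 1*75 = b - 75 = -75 + b)
c = 432/59 (c = (-75 + 129)/(59/8) = 54*(8/59) = 432/59 ≈ 7.3220)
1/(c + (-5 - 5*17)**2) = 1/(432/59 + (-5 - 5*17)**2) = 1/(432/59 + (-5 - 85)**2) = 1/(432/59 + (-90)**2) = 1/(432/59 + 8100) = 1/(478332/59) = 59/478332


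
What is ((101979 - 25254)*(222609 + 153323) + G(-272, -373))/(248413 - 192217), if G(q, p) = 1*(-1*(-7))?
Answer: 28843382707/56196 ≈ 5.1326e+5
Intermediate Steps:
G(q, p) = 7 (G(q, p) = 1*7 = 7)
((101979 - 25254)*(222609 + 153323) + G(-272, -373))/(248413 - 192217) = ((101979 - 25254)*(222609 + 153323) + 7)/(248413 - 192217) = (76725*375932 + 7)/56196 = (28843382700 + 7)*(1/56196) = 28843382707*(1/56196) = 28843382707/56196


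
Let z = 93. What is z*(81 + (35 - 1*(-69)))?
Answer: 17205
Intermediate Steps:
z*(81 + (35 - 1*(-69))) = 93*(81 + (35 - 1*(-69))) = 93*(81 + (35 + 69)) = 93*(81 + 104) = 93*185 = 17205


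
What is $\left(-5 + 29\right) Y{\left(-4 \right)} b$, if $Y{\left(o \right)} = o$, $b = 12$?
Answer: $-1152$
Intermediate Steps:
$\left(-5 + 29\right) Y{\left(-4 \right)} b = \left(-5 + 29\right) \left(-4\right) 12 = 24 \left(-4\right) 12 = \left(-96\right) 12 = -1152$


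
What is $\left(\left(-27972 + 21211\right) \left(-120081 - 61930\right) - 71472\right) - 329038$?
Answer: $1230175861$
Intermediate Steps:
$\left(\left(-27972 + 21211\right) \left(-120081 - 61930\right) - 71472\right) - 329038 = \left(\left(-6761\right) \left(-182011\right) - 71472\right) - 329038 = \left(1230576371 - 71472\right) - 329038 = 1230504899 - 329038 = 1230175861$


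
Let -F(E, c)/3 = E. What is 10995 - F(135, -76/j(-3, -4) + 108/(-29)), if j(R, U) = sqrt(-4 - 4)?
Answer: 11400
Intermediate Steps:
j(R, U) = 2*I*sqrt(2) (j(R, U) = sqrt(-8) = 2*I*sqrt(2))
F(E, c) = -3*E
10995 - F(135, -76/j(-3, -4) + 108/(-29)) = 10995 - (-3)*135 = 10995 - 1*(-405) = 10995 + 405 = 11400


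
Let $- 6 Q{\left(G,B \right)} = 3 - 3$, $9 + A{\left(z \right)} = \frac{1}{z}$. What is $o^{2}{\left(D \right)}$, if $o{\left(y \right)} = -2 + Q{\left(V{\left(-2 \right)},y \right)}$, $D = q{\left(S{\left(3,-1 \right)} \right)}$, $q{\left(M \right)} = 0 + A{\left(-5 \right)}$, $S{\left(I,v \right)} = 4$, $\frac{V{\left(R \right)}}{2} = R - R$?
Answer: $4$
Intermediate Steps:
$A{\left(z \right)} = -9 + \frac{1}{z}$
$V{\left(R \right)} = 0$ ($V{\left(R \right)} = 2 \left(R - R\right) = 2 \cdot 0 = 0$)
$q{\left(M \right)} = - \frac{46}{5}$ ($q{\left(M \right)} = 0 - \left(9 - \frac{1}{-5}\right) = 0 - \frac{46}{5} = - \frac{46}{5}$)
$D = - \frac{46}{5} \approx -9.2$
$Q{\left(G,B \right)} = 0$ ($Q{\left(G,B \right)} = - \frac{3 - 3}{6} = \left(- \frac{1}{6}\right) 0 = 0$)
$o{\left(y \right)} = -2$ ($o{\left(y \right)} = -2 + 0 = -2$)
$o^{2}{\left(D \right)} = \left(-2\right)^{2} = 4$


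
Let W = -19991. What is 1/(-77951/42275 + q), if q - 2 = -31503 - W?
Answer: -42275/486663201 ≈ -8.6867e-5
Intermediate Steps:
q = -11510 (q = 2 + (-31503 - 1*(-19991)) = 2 + (-31503 + 19991) = 2 - 11512 = -11510)
1/(-77951/42275 + q) = 1/(-77951/42275 - 11510) = 1/(-486663201/42275) = -42275/486663201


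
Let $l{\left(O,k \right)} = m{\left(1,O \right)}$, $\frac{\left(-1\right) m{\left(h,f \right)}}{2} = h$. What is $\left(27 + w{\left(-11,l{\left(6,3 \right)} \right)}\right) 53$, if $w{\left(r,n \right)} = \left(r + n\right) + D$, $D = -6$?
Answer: $424$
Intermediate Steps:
$m{\left(h,f \right)} = - 2 h$
$l{\left(O,k \right)} = -2$ ($l{\left(O,k \right)} = \left(-2\right) 1 = -2$)
$w{\left(r,n \right)} = -6 + n + r$ ($w{\left(r,n \right)} = \left(r + n\right) - 6 = \left(n + r\right) - 6 = -6 + n + r$)
$\left(27 + w{\left(-11,l{\left(6,3 \right)} \right)}\right) 53 = \left(27 - 19\right) 53 = 8 \cdot 53 = 424$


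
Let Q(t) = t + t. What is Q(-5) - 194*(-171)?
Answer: 33164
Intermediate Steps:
Q(t) = 2*t
Q(-5) - 194*(-171) = 2*(-5) - 194*(-171) = -10 + 33174 = 33164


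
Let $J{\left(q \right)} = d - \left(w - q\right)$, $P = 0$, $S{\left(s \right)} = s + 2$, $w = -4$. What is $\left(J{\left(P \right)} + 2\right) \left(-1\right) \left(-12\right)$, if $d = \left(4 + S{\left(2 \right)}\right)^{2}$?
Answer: $840$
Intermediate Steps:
$S{\left(s \right)} = 2 + s$
$d = 64$ ($d = \left(4 + \left(2 + 2\right)\right)^{2} = \left(4 + 4\right)^{2} = 8^{2} = 64$)
$J{\left(q \right)} = 68 + q$ ($J{\left(q \right)} = 64 - \left(-4 - q\right) = 64 + \left(4 + q\right) = 68 + q$)
$\left(J{\left(P \right)} + 2\right) \left(-1\right) \left(-12\right) = \left(\left(68 + 0\right) + 2\right) \left(-1\right) \left(-12\right) = \left(68 + 2\right) \left(-1\right) \left(-12\right) = 70 \left(-1\right) \left(-12\right) = \left(-70\right) \left(-12\right) = 840$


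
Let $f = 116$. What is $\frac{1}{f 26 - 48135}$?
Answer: $- \frac{1}{45119} \approx -2.2164 \cdot 10^{-5}$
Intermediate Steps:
$\frac{1}{f 26 - 48135} = \frac{1}{116 \cdot 26 - 48135} = \frac{1}{3016 - 48135} = \frac{1}{-45119} = - \frac{1}{45119}$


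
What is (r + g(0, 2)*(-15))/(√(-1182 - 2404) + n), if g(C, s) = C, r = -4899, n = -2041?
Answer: 9998859/4169267 + 4899*I*√3586/4169267 ≈ 2.3982 + 0.070364*I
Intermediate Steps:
(r + g(0, 2)*(-15))/(√(-1182 - 2404) + n) = (-4899 + 0*(-15))/(√(-1182 - 2404) - 2041) = (-4899 + 0)/(√(-3586) - 2041) = -4899/(I*√3586 - 2041) = -4899/(-2041 + I*√3586)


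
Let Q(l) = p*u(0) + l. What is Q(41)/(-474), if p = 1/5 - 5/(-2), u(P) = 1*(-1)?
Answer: -383/4740 ≈ -0.080802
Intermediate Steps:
u(P) = -1
p = 27/10 (p = 1*(⅕) - 5*(-½) = ⅕ + 5/2 = 27/10 ≈ 2.7000)
Q(l) = -27/10 + l (Q(l) = (27/10)*(-1) + l = -27/10 + l)
Q(41)/(-474) = (-27/10 + 41)/(-474) = (383/10)*(-1/474) = -383/4740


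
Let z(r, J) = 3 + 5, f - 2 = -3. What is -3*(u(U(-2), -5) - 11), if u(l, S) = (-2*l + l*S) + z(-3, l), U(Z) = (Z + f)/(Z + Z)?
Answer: 99/4 ≈ 24.750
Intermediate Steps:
f = -1 (f = 2 - 3 = -1)
U(Z) = (-1 + Z)/(2*Z) (U(Z) = (Z - 1)/(Z + Z) = (-1 + Z)/((2*Z)) = (-1 + Z)*(1/(2*Z)) = (-1 + Z)/(2*Z))
z(r, J) = 8
u(l, S) = 8 - 2*l + S*l (u(l, S) = (-2*l + l*S) + 8 = (-2*l + S*l) + 8 = 8 - 2*l + S*l)
-3*(u(U(-2), -5) - 11) = -3*((8 - (-1 - 2)/(-2) - 5*(-1 - 2)/(2*(-2))) - 11) = -3*((8 - (-1)*(-3)/2 - 5*(-1)*(-3)/(2*2)) - 11) = -3*((8 - 2*3/4 - 5*3/4) - 11) = -3*((8 - 3/2 - 15/4) - 11) = -3*(11/4 - 11) = -3*(-33/4) = 99/4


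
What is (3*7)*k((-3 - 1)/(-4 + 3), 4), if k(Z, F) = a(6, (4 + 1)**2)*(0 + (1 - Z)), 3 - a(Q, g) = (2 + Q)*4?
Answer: 1827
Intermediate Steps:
a(Q, g) = -5 - 4*Q (a(Q, g) = 3 - (2 + Q)*4 = 3 - (8 + 4*Q) = 3 + (-8 - 4*Q) = -5 - 4*Q)
k(Z, F) = -29 + 29*Z (k(Z, F) = (-5 - 4*6)*(0 + (1 - Z)) = (-5 - 24)*(1 - Z) = -29*(1 - Z) = -29 + 29*Z)
(3*7)*k((-3 - 1)/(-4 + 3), 4) = (3*7)*(-29 + 29*((-3 - 1)/(-4 + 3))) = 21*(-29 + 29*(-4/(-1))) = 21*(-29 + 29*(-4*(-1))) = 21*(-29 + 29*4) = 21*(-29 + 116) = 21*87 = 1827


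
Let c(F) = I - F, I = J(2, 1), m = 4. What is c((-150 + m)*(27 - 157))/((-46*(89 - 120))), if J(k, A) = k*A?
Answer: -9489/713 ≈ -13.309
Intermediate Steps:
J(k, A) = A*k
I = 2 (I = 1*2 = 2)
c(F) = 2 - F
c((-150 + m)*(27 - 157))/((-46*(89 - 120))) = (2 - (-150 + 4)*(27 - 157))/((-46*(89 - 120))) = (2 - (-146)*(-130))/((-46*(-31))) = (2 - 1*18980)/1426 = (2 - 18980)*(1/1426) = -18978*1/1426 = -9489/713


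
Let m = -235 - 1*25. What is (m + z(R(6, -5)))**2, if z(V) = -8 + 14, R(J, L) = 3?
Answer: 64516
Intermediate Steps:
m = -260 (m = -235 - 25 = -260)
z(V) = 6
(m + z(R(6, -5)))**2 = (-260 + 6)**2 = (-254)**2 = 64516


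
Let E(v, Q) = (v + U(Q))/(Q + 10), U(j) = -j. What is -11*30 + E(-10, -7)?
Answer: -331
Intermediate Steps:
E(v, Q) = (v - Q)/(10 + Q) (E(v, Q) = (v - Q)/(Q + 10) = (v - Q)/(10 + Q))
-11*30 + E(-10, -7) = -11*30 + (-10 - 1*(-7))/(10 - 7) = -330 + (-10 + 7)/3 = -330 + (⅓)*(-3) = -330 - 1 = -331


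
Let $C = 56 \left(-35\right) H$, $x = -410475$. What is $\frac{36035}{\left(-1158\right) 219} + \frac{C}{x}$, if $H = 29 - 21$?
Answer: $- \frac{720999151}{6939818730} \approx -0.10389$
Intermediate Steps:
$H = 8$ ($H = 29 - 21 = 8$)
$C = -15680$ ($C = 56 \left(-35\right) 8 = \left(-1960\right) 8 = -15680$)
$\frac{36035}{\left(-1158\right) 219} + \frac{C}{x} = \frac{36035}{\left(-1158\right) 219} - \frac{15680}{-410475} = \frac{36035}{-253602} - - \frac{3136}{82095} = 36035 \left(- \frac{1}{253602}\right) + \frac{3136}{82095} = - \frac{36035}{253602} + \frac{3136}{82095} = - \frac{720999151}{6939818730}$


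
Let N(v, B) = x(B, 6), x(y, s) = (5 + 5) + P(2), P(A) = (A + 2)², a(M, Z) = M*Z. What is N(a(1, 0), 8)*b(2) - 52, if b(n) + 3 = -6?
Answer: -286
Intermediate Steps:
b(n) = -9 (b(n) = -3 - 6 = -9)
P(A) = (2 + A)²
x(y, s) = 26 (x(y, s) = (5 + 5) + (2 + 2)² = 10 + 4² = 10 + 16 = 26)
N(v, B) = 26
N(a(1, 0), 8)*b(2) - 52 = 26*(-9) - 52 = -234 - 52 = -286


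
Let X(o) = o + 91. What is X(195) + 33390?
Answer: 33676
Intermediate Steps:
X(o) = 91 + o
X(195) + 33390 = (91 + 195) + 33390 = 286 + 33390 = 33676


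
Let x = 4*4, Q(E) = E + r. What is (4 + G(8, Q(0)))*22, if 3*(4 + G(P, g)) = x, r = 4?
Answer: 352/3 ≈ 117.33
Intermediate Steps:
Q(E) = 4 + E (Q(E) = E + 4 = 4 + E)
x = 16
G(P, g) = 4/3 (G(P, g) = -4 + (⅓)*16 = -4 + 16/3 = 4/3)
(4 + G(8, Q(0)))*22 = (4 + 4/3)*22 = (16/3)*22 = 352/3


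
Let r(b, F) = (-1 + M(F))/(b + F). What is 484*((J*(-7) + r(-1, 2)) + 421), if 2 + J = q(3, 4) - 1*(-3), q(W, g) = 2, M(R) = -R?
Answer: 192148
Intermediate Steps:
r(b, F) = (-1 - F)/(F + b) (r(b, F) = (-1 - F)/(b + F) = (-1 - F)/(F + b))
J = 3 (J = -2 + (2 - 1*(-3)) = -2 + (2 + 3) = -2 + 5 = 3)
484*((J*(-7) + r(-1, 2)) + 421) = 484*((3*(-7) + (-1 - 1*2)/(2 - 1)) + 421) = 484*((-21 + (-1 - 2)/1) + 421) = 484*((-21 + 1*(-3)) + 421) = 484*((-21 - 3) + 421) = 484*(-24 + 421) = 484*397 = 192148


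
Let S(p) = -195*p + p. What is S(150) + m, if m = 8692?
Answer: -20408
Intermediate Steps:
S(p) = -194*p
S(150) + m = -194*150 + 8692 = -29100 + 8692 = -20408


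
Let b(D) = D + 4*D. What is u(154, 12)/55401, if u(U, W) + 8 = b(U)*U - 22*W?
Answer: 39436/18467 ≈ 2.1355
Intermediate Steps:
b(D) = 5*D
u(U, W) = -8 - 22*W + 5*U² (u(U, W) = -8 + ((5*U)*U - 22*W) = -8 + (5*U² - 22*W) = -8 + (-22*W + 5*U²) = -8 - 22*W + 5*U²)
u(154, 12)/55401 = (-8 - 22*12 + 5*154²)/55401 = (-8 - 264 + 5*23716)*(1/55401) = (-8 - 264 + 118580)*(1/55401) = 118308*(1/55401) = 39436/18467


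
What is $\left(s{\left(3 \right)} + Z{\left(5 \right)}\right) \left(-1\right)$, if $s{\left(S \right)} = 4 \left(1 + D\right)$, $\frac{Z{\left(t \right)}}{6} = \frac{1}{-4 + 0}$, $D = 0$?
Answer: $- \frac{5}{2} \approx -2.5$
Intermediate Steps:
$Z{\left(t \right)} = - \frac{3}{2}$ ($Z{\left(t \right)} = \frac{6}{-4 + 0} = \frac{6}{-4} = 6 \left(- \frac{1}{4}\right) = - \frac{3}{2}$)
$s{\left(S \right)} = 4$ ($s{\left(S \right)} = 4 \left(1 + 0\right) = 4 \cdot 1 = 4$)
$\left(s{\left(3 \right)} + Z{\left(5 \right)}\right) \left(-1\right) = \left(4 - \frac{3}{2}\right) \left(-1\right) = \frac{5}{2} \left(-1\right) = - \frac{5}{2}$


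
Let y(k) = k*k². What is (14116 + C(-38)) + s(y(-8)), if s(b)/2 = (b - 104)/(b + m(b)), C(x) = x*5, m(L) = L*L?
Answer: 32531125/2336 ≈ 13926.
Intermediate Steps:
m(L) = L²
C(x) = 5*x
y(k) = k³
s(b) = 2*(-104 + b)/(b + b²) (s(b) = 2*((b - 104)/(b + b²)) = 2*((-104 + b)/(b + b²)) = 2*(-104 + b)/(b + b²))
(14116 + C(-38)) + s(y(-8)) = (14116 + 5*(-38)) + 2*(-104 + (-8)³)/(((-8)³)*(1 + (-8)³)) = (14116 - 190) + 2*(-104 - 512)/(-512*(1 - 512)) = 13926 + 2*(-1/512)*(-616)/(-511) = 13926 + 2*(-1/512)*(-1/511)*(-616) = 13926 - 11/2336 = 32531125/2336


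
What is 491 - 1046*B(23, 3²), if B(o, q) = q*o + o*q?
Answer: -432553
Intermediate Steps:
B(o, q) = 2*o*q (B(o, q) = o*q + o*q = 2*o*q)
491 - 1046*B(23, 3²) = 491 - 2092*23*3² = 491 - 2092*23*9 = 491 - 1046*414 = 491 - 433044 = -432553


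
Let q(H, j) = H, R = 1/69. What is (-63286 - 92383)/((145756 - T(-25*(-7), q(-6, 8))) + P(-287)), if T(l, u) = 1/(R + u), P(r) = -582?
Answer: -64291297/59956931 ≈ -1.0723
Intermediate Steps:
R = 1/69 ≈ 0.014493
T(l, u) = 1/(1/69 + u)
(-63286 - 92383)/((145756 - T(-25*(-7), q(-6, 8))) + P(-287)) = (-63286 - 92383)/((145756 - 69/(1 + 69*(-6))) - 582) = -155669/((145756 - 69/(1 - 414)) - 582) = -155669/((145756 - 69/(-413)) - 582) = -155669/((145756 - 69*(-1)/413) - 582) = -155669/((145756 - 1*(-69/413)) - 582) = -155669/((145756 + 69/413) - 582) = -155669/(60197297/413 - 582) = -155669/59956931/413 = -155669*413/59956931 = -64291297/59956931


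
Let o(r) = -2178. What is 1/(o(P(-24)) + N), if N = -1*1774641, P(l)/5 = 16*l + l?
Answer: -1/1776819 ≈ -5.6280e-7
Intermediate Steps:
P(l) = 85*l (P(l) = 5*(16*l + l) = 5*(17*l) = 85*l)
N = -1774641
1/(o(P(-24)) + N) = 1/(-2178 - 1774641) = 1/(-1776819) = -1/1776819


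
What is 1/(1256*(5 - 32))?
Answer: -1/33912 ≈ -2.9488e-5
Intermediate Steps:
1/(1256*(5 - 32)) = 1/(1256*(-27)) = 1/(-33912) = -1/33912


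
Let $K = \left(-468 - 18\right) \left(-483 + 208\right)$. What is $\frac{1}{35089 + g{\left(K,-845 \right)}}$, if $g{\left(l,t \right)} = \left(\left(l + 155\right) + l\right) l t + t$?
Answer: $- \frac{1}{30204829799506} \approx -3.3107 \cdot 10^{-14}$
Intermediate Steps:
$K = 133650$ ($K = \left(-468 + \left(-77 + 59\right)\right) \left(-275\right) = \left(-468 - 18\right) \left(-275\right) = \left(-486\right) \left(-275\right) = 133650$)
$g{\left(l,t \right)} = t + l t \left(155 + 2 l\right)$ ($g{\left(l,t \right)} = \left(\left(155 + l\right) + l\right) l t + t = \left(155 + 2 l\right) l t + t = l \left(155 + 2 l\right) t + t = l t \left(155 + 2 l\right) + t = t + l t \left(155 + 2 l\right)$)
$\frac{1}{35089 + g{\left(K,-845 \right)}} = \frac{1}{35089 - 845 \left(1 + 2 \cdot 133650^{2} + 155 \cdot 133650\right)} = \frac{1}{35089 - 845 \left(1 + 2 \cdot 17862322500 + 20715750\right)} = \frac{1}{35089 - 845 \left(1 + 35724645000 + 20715750\right)} = \frac{1}{35089 - 30204829834595} = \frac{1}{-30204829799506} = - \frac{1}{30204829799506}$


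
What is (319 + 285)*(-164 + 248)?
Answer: 50736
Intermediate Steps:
(319 + 285)*(-164 + 248) = 604*84 = 50736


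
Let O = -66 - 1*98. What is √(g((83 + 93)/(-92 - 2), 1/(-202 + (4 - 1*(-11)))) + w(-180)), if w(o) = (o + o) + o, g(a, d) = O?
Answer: 8*I*√11 ≈ 26.533*I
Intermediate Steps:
O = -164 (O = -66 - 98 = -164)
g(a, d) = -164
w(o) = 3*o (w(o) = 2*o + o = 3*o)
√(g((83 + 93)/(-92 - 2), 1/(-202 + (4 - 1*(-11)))) + w(-180)) = √(-164 + 3*(-180)) = √(-164 - 540) = √(-704) = 8*I*√11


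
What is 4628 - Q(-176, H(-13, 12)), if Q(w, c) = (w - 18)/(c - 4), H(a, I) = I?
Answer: 18609/4 ≈ 4652.3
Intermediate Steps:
Q(w, c) = (-18 + w)/(-4 + c)
4628 - Q(-176, H(-13, 12)) = 4628 - (-18 - 176)/(-4 + 12) = 4628 - (-194)/8 = 4628 - 1*(-97/4) = 4628 + 97/4 = 18609/4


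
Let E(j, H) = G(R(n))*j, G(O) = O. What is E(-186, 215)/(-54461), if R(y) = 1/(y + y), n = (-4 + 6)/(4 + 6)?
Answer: 465/54461 ≈ 0.0085382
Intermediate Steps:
n = ⅕ (n = 2/10 = 2*(⅒) = ⅕ ≈ 0.20000)
R(y) = 1/(2*y)
E(j, H) = 5*j/2 (E(j, H) = (1/(2*(⅕)))*j = ((½)*5)*j = 5*j/2)
E(-186, 215)/(-54461) = ((5/2)*(-186))/(-54461) = -465*(-1/54461) = 465/54461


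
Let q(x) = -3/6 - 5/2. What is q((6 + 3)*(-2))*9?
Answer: -27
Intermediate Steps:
q(x) = -3 (q(x) = -3*⅙ - 5*½ = -½ - 5/2 = -3)
q((6 + 3)*(-2))*9 = -3*9 = -27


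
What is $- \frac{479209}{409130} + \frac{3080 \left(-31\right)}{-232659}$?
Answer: $- \frac{10346936333}{13598253810} \approx -0.7609$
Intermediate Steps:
$- \frac{479209}{409130} + \frac{3080 \left(-31\right)}{-232659} = \left(-479209\right) \frac{1}{409130} - - \frac{13640}{33237} = - \frac{479209}{409130} + \frac{13640}{33237} = - \frac{10346936333}{13598253810}$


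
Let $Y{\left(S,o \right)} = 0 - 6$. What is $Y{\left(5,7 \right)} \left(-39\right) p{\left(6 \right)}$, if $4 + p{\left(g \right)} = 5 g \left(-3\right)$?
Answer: $-21996$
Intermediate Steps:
$Y{\left(S,o \right)} = -6$ ($Y{\left(S,o \right)} = 0 - 6 = -6$)
$p{\left(g \right)} = -4 - 15 g$ ($p{\left(g \right)} = -4 + 5 g \left(-3\right) = -4 - 15 g$)
$Y{\left(5,7 \right)} \left(-39\right) p{\left(6 \right)} = \left(-6\right) \left(-39\right) \left(-4 - 90\right) = 234 \left(-4 - 90\right) = 234 \left(-94\right) = -21996$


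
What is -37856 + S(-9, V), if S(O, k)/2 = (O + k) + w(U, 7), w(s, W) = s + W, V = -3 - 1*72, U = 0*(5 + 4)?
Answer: -38010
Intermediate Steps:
U = 0 (U = 0*9 = 0)
V = -75 (V = -3 - 72 = -75)
w(s, W) = W + s
S(O, k) = 14 + 2*O + 2*k (S(O, k) = 2*((O + k) + (7 + 0)) = 2*((O + k) + 7) = 2*(7 + O + k) = 14 + 2*O + 2*k)
-37856 + S(-9, V) = -37856 + (14 + 2*(-9) + 2*(-75)) = -37856 + (14 - 18 - 150) = -37856 - 154 = -38010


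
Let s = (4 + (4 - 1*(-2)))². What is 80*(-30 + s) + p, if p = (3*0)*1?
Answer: 5600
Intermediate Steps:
p = 0 (p = 0*1 = 0)
s = 100 (s = (4 + (4 + 2))² = (4 + 6)² = 10² = 100)
80*(-30 + s) + p = 80*(-30 + 100) + 0 = 80*70 + 0 = 5600 + 0 = 5600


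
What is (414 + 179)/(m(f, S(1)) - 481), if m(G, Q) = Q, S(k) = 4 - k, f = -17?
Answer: -593/478 ≈ -1.2406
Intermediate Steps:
(414 + 179)/(m(f, S(1)) - 481) = (414 + 179)/((4 - 1*1) - 481) = 593/((4 - 1) - 481) = 593/(3 - 481) = 593/(-478) = 593*(-1/478) = -593/478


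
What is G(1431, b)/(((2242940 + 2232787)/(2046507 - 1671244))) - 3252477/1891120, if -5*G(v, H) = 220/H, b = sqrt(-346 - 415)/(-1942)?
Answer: -3252477/1891120 - 32065472824*I*sqrt(761)/3406028247 ≈ -1.7199 - 259.71*I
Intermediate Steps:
b = -I*sqrt(761)/1942 (b = sqrt(-761)*(-1/1942) = (I*sqrt(761))*(-1/1942) = -I*sqrt(761)/1942 ≈ -0.014205*I)
G(v, H) = -44/H
G(1431, b)/(((2242940 + 2232787)/(2046507 - 1671244))) - 3252477/1891120 = (-44*1942*I*sqrt(761)/761)/(((2242940 + 2232787)/(2046507 - 1671244))) - 3252477/1891120 = (-85448*I*sqrt(761)/761)/((4475727/375263)) - 3252477*1/1891120 = (-85448*I*sqrt(761)/761)/((4475727*(1/375263))) - 3252477/1891120 = (-85448*I*sqrt(761)/761)/(4475727/375263) - 3252477/1891120 = -85448*I*sqrt(761)/761*(375263/4475727) - 3252477/1891120 = -32065472824*I*sqrt(761)/3406028247 - 3252477/1891120 = -3252477/1891120 - 32065472824*I*sqrt(761)/3406028247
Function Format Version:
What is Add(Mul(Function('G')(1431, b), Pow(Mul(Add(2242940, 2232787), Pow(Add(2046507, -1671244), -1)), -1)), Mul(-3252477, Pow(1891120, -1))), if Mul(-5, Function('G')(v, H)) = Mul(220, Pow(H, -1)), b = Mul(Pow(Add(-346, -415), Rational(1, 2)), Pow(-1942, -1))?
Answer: Add(Rational(-3252477, 1891120), Mul(Rational(-32065472824, 3406028247), I, Pow(761, Rational(1, 2)))) ≈ Add(-1.7199, Mul(-259.71, I))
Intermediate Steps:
b = Mul(Rational(-1, 1942), I, Pow(761, Rational(1, 2))) (b = Mul(Pow(-761, Rational(1, 2)), Rational(-1, 1942)) = Mul(Mul(I, Pow(761, Rational(1, 2))), Rational(-1, 1942)) = Mul(Rational(-1, 1942), I, Pow(761, Rational(1, 2))) ≈ Mul(-0.014205, I))
Function('G')(v, H) = Mul(-44, Pow(H, -1)) (Function('G')(v, H) = Mul(Rational(-1, 5), Mul(220, Pow(H, -1))) = Mul(-44, Pow(H, -1)))
Add(Mul(Function('G')(1431, b), Pow(Mul(Add(2242940, 2232787), Pow(Add(2046507, -1671244), -1)), -1)), Mul(-3252477, Pow(1891120, -1))) = Add(Mul(Mul(-44, Pow(Mul(Rational(-1, 1942), I, Pow(761, Rational(1, 2))), -1)), Pow(Mul(Add(2242940, 2232787), Pow(Add(2046507, -1671244), -1)), -1)), Mul(-3252477, Pow(1891120, -1))) = Add(Mul(Mul(-44, Mul(Rational(1942, 761), I, Pow(761, Rational(1, 2)))), Pow(Mul(4475727, Pow(375263, -1)), -1)), Mul(-3252477, Rational(1, 1891120))) = Add(Mul(Mul(Rational(-85448, 761), I, Pow(761, Rational(1, 2))), Pow(Mul(4475727, Rational(1, 375263)), -1)), Rational(-3252477, 1891120)) = Add(Mul(Mul(Rational(-85448, 761), I, Pow(761, Rational(1, 2))), Pow(Rational(4475727, 375263), -1)), Rational(-3252477, 1891120)) = Add(Mul(Mul(Rational(-85448, 761), I, Pow(761, Rational(1, 2))), Rational(375263, 4475727)), Rational(-3252477, 1891120)) = Add(Mul(Rational(-32065472824, 3406028247), I, Pow(761, Rational(1, 2))), Rational(-3252477, 1891120)) = Add(Rational(-3252477, 1891120), Mul(Rational(-32065472824, 3406028247), I, Pow(761, Rational(1, 2))))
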